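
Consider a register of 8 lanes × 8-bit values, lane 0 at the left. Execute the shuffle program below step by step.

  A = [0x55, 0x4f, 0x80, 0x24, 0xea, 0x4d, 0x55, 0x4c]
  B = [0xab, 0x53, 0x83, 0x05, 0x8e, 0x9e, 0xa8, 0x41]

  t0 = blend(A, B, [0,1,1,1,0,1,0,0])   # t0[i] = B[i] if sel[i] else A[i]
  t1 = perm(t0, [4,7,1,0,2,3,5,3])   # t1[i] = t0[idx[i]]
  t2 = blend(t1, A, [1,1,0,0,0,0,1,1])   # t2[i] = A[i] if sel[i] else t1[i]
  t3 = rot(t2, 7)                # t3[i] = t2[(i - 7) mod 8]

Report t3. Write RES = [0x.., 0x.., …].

t0 = [0x55, 0x53, 0x83, 0x05, 0xea, 0x9e, 0x55, 0x4c]
t1 = [0xea, 0x4c, 0x53, 0x55, 0x83, 0x05, 0x9e, 0x05]
t2 = [0x55, 0x4f, 0x53, 0x55, 0x83, 0x05, 0x55, 0x4c]
t3 = [0x4f, 0x53, 0x55, 0x83, 0x05, 0x55, 0x4c, 0x55]

RES = [ 0x4f  0x53  0x55  0x83  0x05  0x55  0x4c  0x55 ]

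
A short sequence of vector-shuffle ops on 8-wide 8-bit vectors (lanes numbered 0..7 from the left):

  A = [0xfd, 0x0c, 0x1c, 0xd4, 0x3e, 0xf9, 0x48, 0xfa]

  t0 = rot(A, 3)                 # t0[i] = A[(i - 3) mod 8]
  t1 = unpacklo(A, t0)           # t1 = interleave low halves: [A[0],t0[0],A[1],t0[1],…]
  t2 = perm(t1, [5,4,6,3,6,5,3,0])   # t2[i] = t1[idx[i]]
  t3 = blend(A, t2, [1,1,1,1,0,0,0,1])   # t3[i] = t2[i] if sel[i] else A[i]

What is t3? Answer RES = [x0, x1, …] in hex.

→ t0 |f9|48|fa|fd|0c|1c|d4|3e|
→ t1 |fd|f9|0c|48|1c|fa|d4|fd|
→ t2 |fa|1c|d4|48|d4|fa|48|fd|
→ t3 |fa|1c|d4|48|3e|f9|48|fd|

RES = [ 0xfa  0x1c  0xd4  0x48  0x3e  0xf9  0x48  0xfd ]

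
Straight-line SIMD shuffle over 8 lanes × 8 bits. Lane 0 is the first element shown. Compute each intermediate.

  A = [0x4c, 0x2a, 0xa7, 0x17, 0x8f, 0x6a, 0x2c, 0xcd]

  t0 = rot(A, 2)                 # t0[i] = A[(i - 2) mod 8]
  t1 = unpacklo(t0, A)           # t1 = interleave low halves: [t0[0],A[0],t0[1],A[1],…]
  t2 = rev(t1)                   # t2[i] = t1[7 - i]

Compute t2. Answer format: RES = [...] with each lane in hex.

RES = [ 0x17  0x2a  0xa7  0x4c  0x2a  0xcd  0x4c  0x2c ]

  t0: 2c cd 4c 2a a7 17 8f 6a
  t1: 2c 4c cd 2a 4c a7 2a 17
  t2: 17 2a a7 4c 2a cd 4c 2c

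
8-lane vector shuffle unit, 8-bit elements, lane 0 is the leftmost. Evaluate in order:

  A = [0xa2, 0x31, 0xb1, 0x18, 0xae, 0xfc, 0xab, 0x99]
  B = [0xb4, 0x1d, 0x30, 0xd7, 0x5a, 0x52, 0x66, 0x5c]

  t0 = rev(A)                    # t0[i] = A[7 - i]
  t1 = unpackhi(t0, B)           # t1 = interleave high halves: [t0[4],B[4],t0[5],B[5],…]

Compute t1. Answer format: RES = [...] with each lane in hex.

t0 = [0x99, 0xab, 0xfc, 0xae, 0x18, 0xb1, 0x31, 0xa2]
t1 = [0x18, 0x5a, 0xb1, 0x52, 0x31, 0x66, 0xa2, 0x5c]

RES = [0x18, 0x5a, 0xb1, 0x52, 0x31, 0x66, 0xa2, 0x5c]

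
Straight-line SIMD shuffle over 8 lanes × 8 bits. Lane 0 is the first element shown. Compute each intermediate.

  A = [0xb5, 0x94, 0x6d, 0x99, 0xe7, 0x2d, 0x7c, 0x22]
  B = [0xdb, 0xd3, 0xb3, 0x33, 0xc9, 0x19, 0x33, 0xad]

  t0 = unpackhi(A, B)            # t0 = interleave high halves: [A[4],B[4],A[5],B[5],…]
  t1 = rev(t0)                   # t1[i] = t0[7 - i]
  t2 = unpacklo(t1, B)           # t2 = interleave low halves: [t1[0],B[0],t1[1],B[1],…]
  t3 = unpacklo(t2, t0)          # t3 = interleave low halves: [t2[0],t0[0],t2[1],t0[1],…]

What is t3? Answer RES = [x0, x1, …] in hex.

t0 = [0xe7, 0xc9, 0x2d, 0x19, 0x7c, 0x33, 0x22, 0xad]
t1 = [0xad, 0x22, 0x33, 0x7c, 0x19, 0x2d, 0xc9, 0xe7]
t2 = [0xad, 0xdb, 0x22, 0xd3, 0x33, 0xb3, 0x7c, 0x33]
t3 = [0xad, 0xe7, 0xdb, 0xc9, 0x22, 0x2d, 0xd3, 0x19]

RES = [0xad, 0xe7, 0xdb, 0xc9, 0x22, 0x2d, 0xd3, 0x19]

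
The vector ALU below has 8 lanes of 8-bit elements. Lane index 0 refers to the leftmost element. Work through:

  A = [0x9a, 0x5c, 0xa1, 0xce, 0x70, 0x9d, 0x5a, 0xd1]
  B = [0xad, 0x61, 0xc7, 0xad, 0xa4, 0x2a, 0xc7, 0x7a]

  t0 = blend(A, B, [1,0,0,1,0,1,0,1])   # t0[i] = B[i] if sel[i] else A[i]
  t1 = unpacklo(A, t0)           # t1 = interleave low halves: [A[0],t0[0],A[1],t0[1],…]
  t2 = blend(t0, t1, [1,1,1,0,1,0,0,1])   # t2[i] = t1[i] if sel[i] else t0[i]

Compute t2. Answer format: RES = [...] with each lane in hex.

t0 = [0xad, 0x5c, 0xa1, 0xad, 0x70, 0x2a, 0x5a, 0x7a]
t1 = [0x9a, 0xad, 0x5c, 0x5c, 0xa1, 0xa1, 0xce, 0xad]
t2 = [0x9a, 0xad, 0x5c, 0xad, 0xa1, 0x2a, 0x5a, 0xad]

RES = [ 0x9a  0xad  0x5c  0xad  0xa1  0x2a  0x5a  0xad ]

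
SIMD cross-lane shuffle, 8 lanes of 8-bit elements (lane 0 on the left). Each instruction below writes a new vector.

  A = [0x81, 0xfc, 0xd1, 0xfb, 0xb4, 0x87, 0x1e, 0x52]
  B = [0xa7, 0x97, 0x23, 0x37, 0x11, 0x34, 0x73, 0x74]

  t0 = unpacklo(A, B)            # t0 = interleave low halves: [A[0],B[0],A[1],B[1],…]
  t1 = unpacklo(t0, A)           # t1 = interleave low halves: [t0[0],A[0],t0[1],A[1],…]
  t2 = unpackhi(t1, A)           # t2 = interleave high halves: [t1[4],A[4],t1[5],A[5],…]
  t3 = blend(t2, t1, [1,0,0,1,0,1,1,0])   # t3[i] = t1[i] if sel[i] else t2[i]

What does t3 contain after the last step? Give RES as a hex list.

→ t0 |81|a7|fc|97|d1|23|fb|37|
→ t1 |81|81|a7|fc|fc|d1|97|fb|
→ t2 |fc|b4|d1|87|97|1e|fb|52|
→ t3 |81|b4|d1|fc|97|d1|97|52|

RES = [0x81, 0xb4, 0xd1, 0xfc, 0x97, 0xd1, 0x97, 0x52]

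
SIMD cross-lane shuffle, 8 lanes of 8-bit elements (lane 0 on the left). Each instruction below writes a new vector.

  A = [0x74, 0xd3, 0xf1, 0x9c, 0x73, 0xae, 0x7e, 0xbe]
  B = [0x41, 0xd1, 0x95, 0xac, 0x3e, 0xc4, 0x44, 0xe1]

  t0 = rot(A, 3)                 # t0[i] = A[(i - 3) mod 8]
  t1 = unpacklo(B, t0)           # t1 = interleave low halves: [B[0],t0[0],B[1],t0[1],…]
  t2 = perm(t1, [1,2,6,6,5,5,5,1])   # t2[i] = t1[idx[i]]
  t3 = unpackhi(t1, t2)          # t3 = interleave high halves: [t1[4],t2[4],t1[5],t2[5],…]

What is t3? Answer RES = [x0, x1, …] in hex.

RES = [ 0x95  0xbe  0xbe  0xbe  0xac  0xbe  0x74  0xae ]

t0 = [0xae, 0x7e, 0xbe, 0x74, 0xd3, 0xf1, 0x9c, 0x73]
t1 = [0x41, 0xae, 0xd1, 0x7e, 0x95, 0xbe, 0xac, 0x74]
t2 = [0xae, 0xd1, 0xac, 0xac, 0xbe, 0xbe, 0xbe, 0xae]
t3 = [0x95, 0xbe, 0xbe, 0xbe, 0xac, 0xbe, 0x74, 0xae]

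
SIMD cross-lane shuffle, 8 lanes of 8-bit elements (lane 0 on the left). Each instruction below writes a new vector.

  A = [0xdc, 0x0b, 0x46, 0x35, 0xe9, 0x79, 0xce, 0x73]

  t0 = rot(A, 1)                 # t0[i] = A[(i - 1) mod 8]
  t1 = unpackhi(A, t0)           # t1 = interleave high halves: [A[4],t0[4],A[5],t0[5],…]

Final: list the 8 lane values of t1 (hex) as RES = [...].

RES = [ 0xe9  0x35  0x79  0xe9  0xce  0x79  0x73  0xce ]

t0 = [0x73, 0xdc, 0x0b, 0x46, 0x35, 0xe9, 0x79, 0xce]
t1 = [0xe9, 0x35, 0x79, 0xe9, 0xce, 0x79, 0x73, 0xce]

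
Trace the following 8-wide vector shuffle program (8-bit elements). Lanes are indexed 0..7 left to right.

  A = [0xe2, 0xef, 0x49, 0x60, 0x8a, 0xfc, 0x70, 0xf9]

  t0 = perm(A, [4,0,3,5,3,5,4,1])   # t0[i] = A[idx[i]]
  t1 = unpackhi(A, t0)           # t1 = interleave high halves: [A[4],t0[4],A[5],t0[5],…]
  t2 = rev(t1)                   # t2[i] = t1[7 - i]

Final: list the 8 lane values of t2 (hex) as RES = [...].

→ t0 |8a|e2|60|fc|60|fc|8a|ef|
→ t1 |8a|60|fc|fc|70|8a|f9|ef|
→ t2 |ef|f9|8a|70|fc|fc|60|8a|

RES = [0xef, 0xf9, 0x8a, 0x70, 0xfc, 0xfc, 0x60, 0x8a]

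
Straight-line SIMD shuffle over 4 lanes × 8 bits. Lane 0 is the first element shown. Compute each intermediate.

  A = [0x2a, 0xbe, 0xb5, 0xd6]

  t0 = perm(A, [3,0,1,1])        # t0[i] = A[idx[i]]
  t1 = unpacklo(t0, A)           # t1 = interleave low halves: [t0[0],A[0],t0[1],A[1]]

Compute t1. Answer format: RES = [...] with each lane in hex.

  t0: d6 2a be be
  t1: d6 2a 2a be

RES = [ 0xd6  0x2a  0x2a  0xbe ]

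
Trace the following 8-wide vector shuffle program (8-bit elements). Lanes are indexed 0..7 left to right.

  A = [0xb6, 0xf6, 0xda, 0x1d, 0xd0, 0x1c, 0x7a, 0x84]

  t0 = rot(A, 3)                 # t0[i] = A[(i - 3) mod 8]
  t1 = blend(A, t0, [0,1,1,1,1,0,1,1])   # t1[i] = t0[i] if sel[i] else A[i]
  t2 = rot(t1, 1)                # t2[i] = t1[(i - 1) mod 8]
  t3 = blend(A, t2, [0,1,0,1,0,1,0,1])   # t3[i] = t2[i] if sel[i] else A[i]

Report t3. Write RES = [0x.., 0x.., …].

RES = [0xb6, 0xb6, 0xda, 0x84, 0xd0, 0xf6, 0x7a, 0x1d]

  t0: 1c 7a 84 b6 f6 da 1d d0
  t1: b6 7a 84 b6 f6 1c 1d d0
  t2: d0 b6 7a 84 b6 f6 1c 1d
  t3: b6 b6 da 84 d0 f6 7a 1d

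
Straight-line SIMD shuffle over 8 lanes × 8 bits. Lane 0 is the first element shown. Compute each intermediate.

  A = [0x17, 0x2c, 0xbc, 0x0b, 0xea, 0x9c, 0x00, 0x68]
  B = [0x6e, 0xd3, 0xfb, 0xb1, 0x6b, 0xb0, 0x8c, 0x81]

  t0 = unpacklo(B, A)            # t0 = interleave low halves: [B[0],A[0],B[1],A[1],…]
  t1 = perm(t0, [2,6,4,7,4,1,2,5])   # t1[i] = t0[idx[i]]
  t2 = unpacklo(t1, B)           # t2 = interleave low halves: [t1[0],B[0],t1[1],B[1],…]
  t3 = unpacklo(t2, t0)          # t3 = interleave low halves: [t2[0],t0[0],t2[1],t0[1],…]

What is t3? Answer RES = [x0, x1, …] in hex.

→ t0 |6e|17|d3|2c|fb|bc|b1|0b|
→ t1 |d3|b1|fb|0b|fb|17|d3|bc|
→ t2 |d3|6e|b1|d3|fb|fb|0b|b1|
→ t3 |d3|6e|6e|17|b1|d3|d3|2c|

RES = [0xd3, 0x6e, 0x6e, 0x17, 0xb1, 0xd3, 0xd3, 0x2c]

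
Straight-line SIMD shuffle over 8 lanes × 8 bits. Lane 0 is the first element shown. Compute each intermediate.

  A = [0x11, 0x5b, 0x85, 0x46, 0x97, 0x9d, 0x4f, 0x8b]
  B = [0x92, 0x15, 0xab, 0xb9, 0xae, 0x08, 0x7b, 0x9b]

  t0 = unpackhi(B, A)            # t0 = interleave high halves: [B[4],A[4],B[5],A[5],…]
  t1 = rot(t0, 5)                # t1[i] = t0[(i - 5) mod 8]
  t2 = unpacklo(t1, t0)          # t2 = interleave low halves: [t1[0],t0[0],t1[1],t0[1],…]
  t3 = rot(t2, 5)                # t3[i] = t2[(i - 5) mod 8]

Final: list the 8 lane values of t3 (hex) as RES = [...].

→ t0 |ae|97|08|9d|7b|4f|9b|8b|
→ t1 |9d|7b|4f|9b|8b|ae|97|08|
→ t2 |9d|ae|7b|97|4f|08|9b|9d|
→ t3 |97|4f|08|9b|9d|9d|ae|7b|

RES = [ 0x97  0x4f  0x08  0x9b  0x9d  0x9d  0xae  0x7b ]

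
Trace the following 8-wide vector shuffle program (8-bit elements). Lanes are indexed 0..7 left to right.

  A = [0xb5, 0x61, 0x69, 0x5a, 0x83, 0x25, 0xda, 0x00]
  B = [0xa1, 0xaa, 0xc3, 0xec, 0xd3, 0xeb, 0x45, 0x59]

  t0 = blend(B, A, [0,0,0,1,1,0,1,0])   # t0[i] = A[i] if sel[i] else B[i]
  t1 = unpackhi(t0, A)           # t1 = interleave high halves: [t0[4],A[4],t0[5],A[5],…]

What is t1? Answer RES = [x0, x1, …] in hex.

RES = [0x83, 0x83, 0xeb, 0x25, 0xda, 0xda, 0x59, 0x00]

  t0: a1 aa c3 5a 83 eb da 59
  t1: 83 83 eb 25 da da 59 00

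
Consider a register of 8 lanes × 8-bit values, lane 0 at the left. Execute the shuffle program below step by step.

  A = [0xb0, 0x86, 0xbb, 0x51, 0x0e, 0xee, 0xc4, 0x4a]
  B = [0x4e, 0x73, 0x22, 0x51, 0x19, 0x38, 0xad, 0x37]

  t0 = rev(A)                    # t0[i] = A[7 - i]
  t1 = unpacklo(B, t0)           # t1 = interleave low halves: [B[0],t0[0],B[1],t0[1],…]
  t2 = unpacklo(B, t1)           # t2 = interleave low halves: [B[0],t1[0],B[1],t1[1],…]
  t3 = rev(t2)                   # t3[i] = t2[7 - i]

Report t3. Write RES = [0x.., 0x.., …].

  t0: 4a c4 ee 0e 51 bb 86 b0
  t1: 4e 4a 73 c4 22 ee 51 0e
  t2: 4e 4e 73 4a 22 73 51 c4
  t3: c4 51 73 22 4a 73 4e 4e

RES = [0xc4, 0x51, 0x73, 0x22, 0x4a, 0x73, 0x4e, 0x4e]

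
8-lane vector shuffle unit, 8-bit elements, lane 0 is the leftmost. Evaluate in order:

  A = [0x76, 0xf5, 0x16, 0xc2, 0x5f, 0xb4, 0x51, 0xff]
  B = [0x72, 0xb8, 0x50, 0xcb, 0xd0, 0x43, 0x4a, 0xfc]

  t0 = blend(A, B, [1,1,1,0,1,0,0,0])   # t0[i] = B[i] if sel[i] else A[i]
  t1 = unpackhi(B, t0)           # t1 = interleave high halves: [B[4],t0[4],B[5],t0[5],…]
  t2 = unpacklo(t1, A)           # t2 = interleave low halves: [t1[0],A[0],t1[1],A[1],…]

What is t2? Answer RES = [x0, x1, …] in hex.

RES = [0xd0, 0x76, 0xd0, 0xf5, 0x43, 0x16, 0xb4, 0xc2]

t0 = [0x72, 0xb8, 0x50, 0xc2, 0xd0, 0xb4, 0x51, 0xff]
t1 = [0xd0, 0xd0, 0x43, 0xb4, 0x4a, 0x51, 0xfc, 0xff]
t2 = [0xd0, 0x76, 0xd0, 0xf5, 0x43, 0x16, 0xb4, 0xc2]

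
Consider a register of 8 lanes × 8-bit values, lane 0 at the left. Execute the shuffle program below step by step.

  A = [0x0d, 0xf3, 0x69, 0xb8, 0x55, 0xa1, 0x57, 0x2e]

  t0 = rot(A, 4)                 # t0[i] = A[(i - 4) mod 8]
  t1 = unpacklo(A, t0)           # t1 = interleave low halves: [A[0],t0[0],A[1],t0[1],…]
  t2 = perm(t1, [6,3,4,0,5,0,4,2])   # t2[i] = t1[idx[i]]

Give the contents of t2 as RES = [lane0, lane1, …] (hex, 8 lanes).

RES = [0xb8, 0xa1, 0x69, 0x0d, 0x57, 0x0d, 0x69, 0xf3]

  t0: 55 a1 57 2e 0d f3 69 b8
  t1: 0d 55 f3 a1 69 57 b8 2e
  t2: b8 a1 69 0d 57 0d 69 f3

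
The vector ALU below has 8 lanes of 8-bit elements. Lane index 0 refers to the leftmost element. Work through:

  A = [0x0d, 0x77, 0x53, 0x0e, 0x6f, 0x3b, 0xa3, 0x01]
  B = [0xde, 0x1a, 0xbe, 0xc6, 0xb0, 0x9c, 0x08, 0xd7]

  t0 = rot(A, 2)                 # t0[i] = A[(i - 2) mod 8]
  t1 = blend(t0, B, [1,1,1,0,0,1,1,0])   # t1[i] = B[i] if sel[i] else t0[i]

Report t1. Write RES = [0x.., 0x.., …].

RES = [ 0xde  0x1a  0xbe  0x77  0x53  0x9c  0x08  0x3b ]

  t0: a3 01 0d 77 53 0e 6f 3b
  t1: de 1a be 77 53 9c 08 3b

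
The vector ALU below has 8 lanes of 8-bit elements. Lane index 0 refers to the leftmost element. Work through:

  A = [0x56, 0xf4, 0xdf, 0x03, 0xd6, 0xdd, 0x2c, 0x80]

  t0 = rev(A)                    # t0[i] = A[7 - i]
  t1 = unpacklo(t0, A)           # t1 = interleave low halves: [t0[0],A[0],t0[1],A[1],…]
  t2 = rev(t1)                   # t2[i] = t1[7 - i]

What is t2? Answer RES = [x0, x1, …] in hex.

→ t0 |80|2c|dd|d6|03|df|f4|56|
→ t1 |80|56|2c|f4|dd|df|d6|03|
→ t2 |03|d6|df|dd|f4|2c|56|80|

RES = [ 0x03  0xd6  0xdf  0xdd  0xf4  0x2c  0x56  0x80 ]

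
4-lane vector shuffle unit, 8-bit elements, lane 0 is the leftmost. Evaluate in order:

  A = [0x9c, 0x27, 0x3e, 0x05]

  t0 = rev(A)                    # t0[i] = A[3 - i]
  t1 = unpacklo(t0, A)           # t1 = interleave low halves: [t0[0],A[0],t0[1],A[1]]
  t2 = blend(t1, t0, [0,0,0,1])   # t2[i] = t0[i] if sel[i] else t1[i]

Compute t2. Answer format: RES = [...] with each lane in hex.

→ t0 |05|3e|27|9c|
→ t1 |05|9c|3e|27|
→ t2 |05|9c|3e|9c|

RES = [0x05, 0x9c, 0x3e, 0x9c]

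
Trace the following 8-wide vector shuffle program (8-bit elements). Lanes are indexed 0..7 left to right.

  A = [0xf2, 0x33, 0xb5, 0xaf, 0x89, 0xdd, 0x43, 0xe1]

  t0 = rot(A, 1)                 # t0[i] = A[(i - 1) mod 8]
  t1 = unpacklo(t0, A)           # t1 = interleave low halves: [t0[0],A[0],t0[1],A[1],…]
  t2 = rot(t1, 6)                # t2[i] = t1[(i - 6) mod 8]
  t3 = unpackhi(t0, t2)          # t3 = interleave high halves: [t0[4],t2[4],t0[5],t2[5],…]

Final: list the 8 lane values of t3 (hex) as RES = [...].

RES = [ 0xaf  0xb5  0x89  0xaf  0xdd  0xe1  0x43  0xf2 ]

t0 = [0xe1, 0xf2, 0x33, 0xb5, 0xaf, 0x89, 0xdd, 0x43]
t1 = [0xe1, 0xf2, 0xf2, 0x33, 0x33, 0xb5, 0xb5, 0xaf]
t2 = [0xf2, 0x33, 0x33, 0xb5, 0xb5, 0xaf, 0xe1, 0xf2]
t3 = [0xaf, 0xb5, 0x89, 0xaf, 0xdd, 0xe1, 0x43, 0xf2]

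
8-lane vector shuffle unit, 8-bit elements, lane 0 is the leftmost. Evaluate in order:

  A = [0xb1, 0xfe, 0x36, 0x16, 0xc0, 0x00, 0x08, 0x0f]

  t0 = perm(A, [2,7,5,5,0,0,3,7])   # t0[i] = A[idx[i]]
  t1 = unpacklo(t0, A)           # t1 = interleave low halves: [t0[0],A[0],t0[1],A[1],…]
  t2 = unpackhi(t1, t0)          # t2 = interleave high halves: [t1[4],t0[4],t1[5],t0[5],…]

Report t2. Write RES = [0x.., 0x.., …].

RES = [0x00, 0xb1, 0x36, 0xb1, 0x00, 0x16, 0x16, 0x0f]

→ t0 |36|0f|00|00|b1|b1|16|0f|
→ t1 |36|b1|0f|fe|00|36|00|16|
→ t2 |00|b1|36|b1|00|16|16|0f|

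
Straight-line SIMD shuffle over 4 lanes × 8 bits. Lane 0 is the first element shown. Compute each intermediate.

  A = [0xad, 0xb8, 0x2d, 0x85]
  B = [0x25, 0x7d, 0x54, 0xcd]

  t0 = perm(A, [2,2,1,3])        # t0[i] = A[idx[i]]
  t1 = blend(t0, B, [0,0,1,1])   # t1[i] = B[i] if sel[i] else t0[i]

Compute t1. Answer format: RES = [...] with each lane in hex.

RES = [0x2d, 0x2d, 0x54, 0xcd]

→ t0 |2d|2d|b8|85|
→ t1 |2d|2d|54|cd|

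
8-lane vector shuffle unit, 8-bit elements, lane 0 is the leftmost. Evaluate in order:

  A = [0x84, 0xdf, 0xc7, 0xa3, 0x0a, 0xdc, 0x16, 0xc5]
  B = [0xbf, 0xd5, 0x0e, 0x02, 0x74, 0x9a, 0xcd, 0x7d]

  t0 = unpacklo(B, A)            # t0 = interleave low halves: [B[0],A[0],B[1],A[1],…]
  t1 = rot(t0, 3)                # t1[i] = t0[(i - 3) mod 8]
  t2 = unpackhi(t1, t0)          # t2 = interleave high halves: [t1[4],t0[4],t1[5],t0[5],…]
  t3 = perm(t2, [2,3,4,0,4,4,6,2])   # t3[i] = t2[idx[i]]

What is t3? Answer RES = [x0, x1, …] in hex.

→ t0 |bf|84|d5|df|0e|c7|02|a3|
→ t1 |c7|02|a3|bf|84|d5|df|0e|
→ t2 |84|0e|d5|c7|df|02|0e|a3|
→ t3 |d5|c7|df|84|df|df|0e|d5|

RES = [ 0xd5  0xc7  0xdf  0x84  0xdf  0xdf  0x0e  0xd5 ]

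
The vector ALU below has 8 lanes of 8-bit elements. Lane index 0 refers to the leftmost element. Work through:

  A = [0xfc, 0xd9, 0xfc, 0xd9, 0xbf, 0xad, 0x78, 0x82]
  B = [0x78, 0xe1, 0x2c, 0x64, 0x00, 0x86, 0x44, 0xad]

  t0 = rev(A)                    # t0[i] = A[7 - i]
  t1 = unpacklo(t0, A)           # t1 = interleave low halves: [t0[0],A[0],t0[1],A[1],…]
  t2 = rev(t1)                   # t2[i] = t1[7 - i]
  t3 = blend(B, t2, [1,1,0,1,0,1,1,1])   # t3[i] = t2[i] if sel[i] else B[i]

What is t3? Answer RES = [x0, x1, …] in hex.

t0 = [0x82, 0x78, 0xad, 0xbf, 0xd9, 0xfc, 0xd9, 0xfc]
t1 = [0x82, 0xfc, 0x78, 0xd9, 0xad, 0xfc, 0xbf, 0xd9]
t2 = [0xd9, 0xbf, 0xfc, 0xad, 0xd9, 0x78, 0xfc, 0x82]
t3 = [0xd9, 0xbf, 0x2c, 0xad, 0x00, 0x78, 0xfc, 0x82]

RES = [0xd9, 0xbf, 0x2c, 0xad, 0x00, 0x78, 0xfc, 0x82]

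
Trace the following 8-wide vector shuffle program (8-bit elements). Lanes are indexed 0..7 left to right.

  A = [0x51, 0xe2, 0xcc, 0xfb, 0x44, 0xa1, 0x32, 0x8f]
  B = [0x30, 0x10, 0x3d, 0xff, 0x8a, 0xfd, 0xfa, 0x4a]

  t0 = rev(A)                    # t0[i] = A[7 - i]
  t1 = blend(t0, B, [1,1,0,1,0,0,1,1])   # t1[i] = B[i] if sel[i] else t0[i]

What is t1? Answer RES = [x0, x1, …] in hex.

RES = [0x30, 0x10, 0xa1, 0xff, 0xfb, 0xcc, 0xfa, 0x4a]

t0 = [0x8f, 0x32, 0xa1, 0x44, 0xfb, 0xcc, 0xe2, 0x51]
t1 = [0x30, 0x10, 0xa1, 0xff, 0xfb, 0xcc, 0xfa, 0x4a]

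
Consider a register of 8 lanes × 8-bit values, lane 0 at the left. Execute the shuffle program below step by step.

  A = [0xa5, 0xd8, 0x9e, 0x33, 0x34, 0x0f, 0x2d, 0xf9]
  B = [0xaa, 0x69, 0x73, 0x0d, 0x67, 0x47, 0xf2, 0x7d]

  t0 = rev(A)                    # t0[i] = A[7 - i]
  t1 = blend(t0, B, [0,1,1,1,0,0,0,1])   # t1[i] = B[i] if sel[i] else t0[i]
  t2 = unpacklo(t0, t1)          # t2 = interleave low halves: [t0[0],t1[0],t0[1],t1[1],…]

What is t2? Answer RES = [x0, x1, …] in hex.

RES = [ 0xf9  0xf9  0x2d  0x69  0x0f  0x73  0x34  0x0d ]

→ t0 |f9|2d|0f|34|33|9e|d8|a5|
→ t1 |f9|69|73|0d|33|9e|d8|7d|
→ t2 |f9|f9|2d|69|0f|73|34|0d|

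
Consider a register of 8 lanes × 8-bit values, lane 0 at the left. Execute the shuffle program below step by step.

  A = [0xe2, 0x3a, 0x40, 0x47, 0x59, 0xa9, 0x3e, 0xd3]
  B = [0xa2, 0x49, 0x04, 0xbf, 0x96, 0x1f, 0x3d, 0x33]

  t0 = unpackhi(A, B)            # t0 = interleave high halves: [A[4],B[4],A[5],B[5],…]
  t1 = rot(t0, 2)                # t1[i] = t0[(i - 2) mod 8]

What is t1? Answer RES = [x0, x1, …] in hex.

RES = [ 0xd3  0x33  0x59  0x96  0xa9  0x1f  0x3e  0x3d ]

→ t0 |59|96|a9|1f|3e|3d|d3|33|
→ t1 |d3|33|59|96|a9|1f|3e|3d|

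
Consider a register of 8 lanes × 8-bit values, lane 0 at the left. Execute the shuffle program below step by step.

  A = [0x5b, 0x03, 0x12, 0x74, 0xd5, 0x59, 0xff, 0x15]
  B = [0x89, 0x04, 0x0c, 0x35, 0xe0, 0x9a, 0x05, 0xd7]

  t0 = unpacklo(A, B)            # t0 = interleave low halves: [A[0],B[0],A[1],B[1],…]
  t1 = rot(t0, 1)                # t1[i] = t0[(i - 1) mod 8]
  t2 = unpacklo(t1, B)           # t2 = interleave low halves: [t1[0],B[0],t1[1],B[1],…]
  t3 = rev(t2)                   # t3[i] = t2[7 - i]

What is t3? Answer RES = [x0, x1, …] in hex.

→ t0 |5b|89|03|04|12|0c|74|35|
→ t1 |35|5b|89|03|04|12|0c|74|
→ t2 |35|89|5b|04|89|0c|03|35|
→ t3 |35|03|0c|89|04|5b|89|35|

RES = [ 0x35  0x03  0x0c  0x89  0x04  0x5b  0x89  0x35 ]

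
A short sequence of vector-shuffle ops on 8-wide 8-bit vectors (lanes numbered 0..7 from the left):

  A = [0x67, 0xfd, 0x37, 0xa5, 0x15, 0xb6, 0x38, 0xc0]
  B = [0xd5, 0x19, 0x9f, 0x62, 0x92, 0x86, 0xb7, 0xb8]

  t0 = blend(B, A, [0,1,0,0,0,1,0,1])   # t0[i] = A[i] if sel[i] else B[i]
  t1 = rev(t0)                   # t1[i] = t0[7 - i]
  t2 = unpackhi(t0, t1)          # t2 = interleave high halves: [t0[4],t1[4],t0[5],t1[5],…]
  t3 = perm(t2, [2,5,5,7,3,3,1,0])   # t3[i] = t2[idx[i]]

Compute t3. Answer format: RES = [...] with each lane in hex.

RES = [0xb6, 0xfd, 0xfd, 0xd5, 0x9f, 0x9f, 0x62, 0x92]

→ t0 |d5|fd|9f|62|92|b6|b7|c0|
→ t1 |c0|b7|b6|92|62|9f|fd|d5|
→ t2 |92|62|b6|9f|b7|fd|c0|d5|
→ t3 |b6|fd|fd|d5|9f|9f|62|92|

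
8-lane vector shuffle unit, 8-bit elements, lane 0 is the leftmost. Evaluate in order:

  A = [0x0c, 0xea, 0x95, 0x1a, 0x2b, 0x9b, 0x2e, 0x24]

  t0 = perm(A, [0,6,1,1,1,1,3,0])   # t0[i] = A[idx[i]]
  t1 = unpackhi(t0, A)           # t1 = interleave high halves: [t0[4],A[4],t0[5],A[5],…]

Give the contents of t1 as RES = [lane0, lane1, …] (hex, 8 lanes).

  t0: 0c 2e ea ea ea ea 1a 0c
  t1: ea 2b ea 9b 1a 2e 0c 24

RES = [0xea, 0x2b, 0xea, 0x9b, 0x1a, 0x2e, 0x0c, 0x24]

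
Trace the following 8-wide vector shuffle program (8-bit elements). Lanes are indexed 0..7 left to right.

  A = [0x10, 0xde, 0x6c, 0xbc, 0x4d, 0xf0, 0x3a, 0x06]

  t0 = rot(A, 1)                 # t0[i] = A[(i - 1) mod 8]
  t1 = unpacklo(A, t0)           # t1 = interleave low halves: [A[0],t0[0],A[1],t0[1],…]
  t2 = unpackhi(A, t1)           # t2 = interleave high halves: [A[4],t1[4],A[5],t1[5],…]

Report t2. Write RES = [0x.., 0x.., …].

t0 = [0x06, 0x10, 0xde, 0x6c, 0xbc, 0x4d, 0xf0, 0x3a]
t1 = [0x10, 0x06, 0xde, 0x10, 0x6c, 0xde, 0xbc, 0x6c]
t2 = [0x4d, 0x6c, 0xf0, 0xde, 0x3a, 0xbc, 0x06, 0x6c]

RES = [0x4d, 0x6c, 0xf0, 0xde, 0x3a, 0xbc, 0x06, 0x6c]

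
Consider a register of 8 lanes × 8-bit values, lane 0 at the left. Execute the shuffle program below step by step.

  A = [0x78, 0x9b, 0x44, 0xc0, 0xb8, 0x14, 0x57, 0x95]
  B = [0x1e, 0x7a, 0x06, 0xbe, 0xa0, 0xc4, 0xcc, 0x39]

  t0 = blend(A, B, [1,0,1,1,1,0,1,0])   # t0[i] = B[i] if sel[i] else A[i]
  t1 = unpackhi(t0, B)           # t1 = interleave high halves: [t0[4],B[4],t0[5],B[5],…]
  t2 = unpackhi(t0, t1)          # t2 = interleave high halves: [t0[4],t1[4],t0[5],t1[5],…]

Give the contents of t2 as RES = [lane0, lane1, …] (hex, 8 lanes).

  t0: 1e 9b 06 be a0 14 cc 95
  t1: a0 a0 14 c4 cc cc 95 39
  t2: a0 cc 14 cc cc 95 95 39

RES = [ 0xa0  0xcc  0x14  0xcc  0xcc  0x95  0x95  0x39 ]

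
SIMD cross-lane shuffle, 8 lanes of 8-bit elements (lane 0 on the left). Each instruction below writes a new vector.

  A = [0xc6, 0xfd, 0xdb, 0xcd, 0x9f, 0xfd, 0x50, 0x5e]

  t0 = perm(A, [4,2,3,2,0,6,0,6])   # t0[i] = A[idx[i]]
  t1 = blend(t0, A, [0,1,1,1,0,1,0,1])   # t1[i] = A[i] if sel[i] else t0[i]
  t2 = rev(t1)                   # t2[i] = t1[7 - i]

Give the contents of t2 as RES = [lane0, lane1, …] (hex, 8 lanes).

RES = [0x5e, 0xc6, 0xfd, 0xc6, 0xcd, 0xdb, 0xfd, 0x9f]

t0 = [0x9f, 0xdb, 0xcd, 0xdb, 0xc6, 0x50, 0xc6, 0x50]
t1 = [0x9f, 0xfd, 0xdb, 0xcd, 0xc6, 0xfd, 0xc6, 0x5e]
t2 = [0x5e, 0xc6, 0xfd, 0xc6, 0xcd, 0xdb, 0xfd, 0x9f]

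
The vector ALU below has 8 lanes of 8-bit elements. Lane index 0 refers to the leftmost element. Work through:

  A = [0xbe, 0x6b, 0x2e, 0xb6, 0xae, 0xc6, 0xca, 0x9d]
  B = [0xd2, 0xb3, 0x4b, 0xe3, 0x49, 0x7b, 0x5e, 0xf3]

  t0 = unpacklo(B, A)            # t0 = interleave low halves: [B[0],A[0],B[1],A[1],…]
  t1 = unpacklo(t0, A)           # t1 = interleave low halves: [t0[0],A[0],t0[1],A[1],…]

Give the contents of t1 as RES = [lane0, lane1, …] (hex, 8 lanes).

→ t0 |d2|be|b3|6b|4b|2e|e3|b6|
→ t1 |d2|be|be|6b|b3|2e|6b|b6|

RES = [ 0xd2  0xbe  0xbe  0x6b  0xb3  0x2e  0x6b  0xb6 ]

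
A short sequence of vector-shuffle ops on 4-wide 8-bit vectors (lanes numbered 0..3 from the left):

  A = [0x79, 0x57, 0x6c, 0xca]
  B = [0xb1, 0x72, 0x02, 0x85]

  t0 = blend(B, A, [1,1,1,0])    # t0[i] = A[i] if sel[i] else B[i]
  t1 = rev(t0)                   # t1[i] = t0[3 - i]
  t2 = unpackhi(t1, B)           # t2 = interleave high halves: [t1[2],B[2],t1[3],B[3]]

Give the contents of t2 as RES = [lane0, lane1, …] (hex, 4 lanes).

  t0: 79 57 6c 85
  t1: 85 6c 57 79
  t2: 57 02 79 85

RES = [ 0x57  0x02  0x79  0x85 ]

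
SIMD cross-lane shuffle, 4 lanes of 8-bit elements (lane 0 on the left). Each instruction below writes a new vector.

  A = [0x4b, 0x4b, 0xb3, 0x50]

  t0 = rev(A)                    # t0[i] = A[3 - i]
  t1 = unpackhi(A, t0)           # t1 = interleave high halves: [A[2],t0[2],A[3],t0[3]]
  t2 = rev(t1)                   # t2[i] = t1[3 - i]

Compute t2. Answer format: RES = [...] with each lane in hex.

t0 = [0x50, 0xb3, 0x4b, 0x4b]
t1 = [0xb3, 0x4b, 0x50, 0x4b]
t2 = [0x4b, 0x50, 0x4b, 0xb3]

RES = [0x4b, 0x50, 0x4b, 0xb3]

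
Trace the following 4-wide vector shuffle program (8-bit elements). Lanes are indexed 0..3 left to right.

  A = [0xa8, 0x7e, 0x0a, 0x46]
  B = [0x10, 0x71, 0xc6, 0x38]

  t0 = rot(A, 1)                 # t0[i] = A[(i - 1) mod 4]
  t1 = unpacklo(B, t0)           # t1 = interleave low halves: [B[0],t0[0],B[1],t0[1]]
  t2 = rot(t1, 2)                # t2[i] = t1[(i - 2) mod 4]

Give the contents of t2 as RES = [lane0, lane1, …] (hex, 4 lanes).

RES = [ 0x71  0xa8  0x10  0x46 ]

  t0: 46 a8 7e 0a
  t1: 10 46 71 a8
  t2: 71 a8 10 46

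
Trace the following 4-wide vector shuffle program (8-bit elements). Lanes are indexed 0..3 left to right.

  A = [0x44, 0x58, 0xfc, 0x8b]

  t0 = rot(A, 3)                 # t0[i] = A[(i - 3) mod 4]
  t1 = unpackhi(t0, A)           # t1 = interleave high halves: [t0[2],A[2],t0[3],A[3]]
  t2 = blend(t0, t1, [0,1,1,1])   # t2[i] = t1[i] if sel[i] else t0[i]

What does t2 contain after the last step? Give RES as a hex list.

→ t0 |58|fc|8b|44|
→ t1 |8b|fc|44|8b|
→ t2 |58|fc|44|8b|

RES = [0x58, 0xfc, 0x44, 0x8b]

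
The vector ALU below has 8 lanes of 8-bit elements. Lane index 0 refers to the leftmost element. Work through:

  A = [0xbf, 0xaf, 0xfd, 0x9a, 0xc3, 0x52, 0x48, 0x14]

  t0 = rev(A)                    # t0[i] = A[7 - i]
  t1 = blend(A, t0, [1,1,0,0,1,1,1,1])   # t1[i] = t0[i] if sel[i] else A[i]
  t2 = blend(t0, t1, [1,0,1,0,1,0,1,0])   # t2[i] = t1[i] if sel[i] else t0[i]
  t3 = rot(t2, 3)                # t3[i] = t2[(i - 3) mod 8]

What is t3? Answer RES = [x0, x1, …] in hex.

RES = [ 0xfd  0xaf  0xbf  0x14  0x48  0xfd  0xc3  0x9a ]

t0 = [0x14, 0x48, 0x52, 0xc3, 0x9a, 0xfd, 0xaf, 0xbf]
t1 = [0x14, 0x48, 0xfd, 0x9a, 0x9a, 0xfd, 0xaf, 0xbf]
t2 = [0x14, 0x48, 0xfd, 0xc3, 0x9a, 0xfd, 0xaf, 0xbf]
t3 = [0xfd, 0xaf, 0xbf, 0x14, 0x48, 0xfd, 0xc3, 0x9a]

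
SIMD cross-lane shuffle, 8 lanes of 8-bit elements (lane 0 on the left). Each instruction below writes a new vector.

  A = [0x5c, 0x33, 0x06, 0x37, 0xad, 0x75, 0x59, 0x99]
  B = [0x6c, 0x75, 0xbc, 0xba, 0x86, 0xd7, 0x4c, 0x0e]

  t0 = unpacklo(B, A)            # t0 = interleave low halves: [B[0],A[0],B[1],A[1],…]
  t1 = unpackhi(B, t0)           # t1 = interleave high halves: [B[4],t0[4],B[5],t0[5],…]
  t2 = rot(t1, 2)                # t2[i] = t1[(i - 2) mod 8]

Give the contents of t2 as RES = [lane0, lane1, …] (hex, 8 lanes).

RES = [ 0x0e  0x37  0x86  0xbc  0xd7  0x06  0x4c  0xba ]

→ t0 |6c|5c|75|33|bc|06|ba|37|
→ t1 |86|bc|d7|06|4c|ba|0e|37|
→ t2 |0e|37|86|bc|d7|06|4c|ba|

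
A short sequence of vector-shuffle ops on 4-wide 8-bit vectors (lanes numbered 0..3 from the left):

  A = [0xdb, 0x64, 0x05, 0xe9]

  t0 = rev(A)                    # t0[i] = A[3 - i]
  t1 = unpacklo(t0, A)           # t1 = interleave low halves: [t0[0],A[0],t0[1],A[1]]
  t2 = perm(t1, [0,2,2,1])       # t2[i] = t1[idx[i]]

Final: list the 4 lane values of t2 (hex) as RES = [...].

t0 = [0xe9, 0x05, 0x64, 0xdb]
t1 = [0xe9, 0xdb, 0x05, 0x64]
t2 = [0xe9, 0x05, 0x05, 0xdb]

RES = [0xe9, 0x05, 0x05, 0xdb]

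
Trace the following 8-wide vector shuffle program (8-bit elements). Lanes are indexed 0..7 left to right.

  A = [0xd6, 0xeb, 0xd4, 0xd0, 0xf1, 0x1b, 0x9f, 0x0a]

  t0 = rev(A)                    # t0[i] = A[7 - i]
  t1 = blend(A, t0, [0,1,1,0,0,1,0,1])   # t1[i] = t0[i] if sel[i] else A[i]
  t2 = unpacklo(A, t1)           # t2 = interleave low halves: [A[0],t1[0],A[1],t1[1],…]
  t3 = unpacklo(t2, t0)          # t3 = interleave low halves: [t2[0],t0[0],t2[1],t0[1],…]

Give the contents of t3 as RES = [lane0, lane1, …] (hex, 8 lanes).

→ t0 |0a|9f|1b|f1|d0|d4|eb|d6|
→ t1 |d6|9f|1b|d0|f1|d4|9f|d6|
→ t2 |d6|d6|eb|9f|d4|1b|d0|d0|
→ t3 |d6|0a|d6|9f|eb|1b|9f|f1|

RES = [0xd6, 0x0a, 0xd6, 0x9f, 0xeb, 0x1b, 0x9f, 0xf1]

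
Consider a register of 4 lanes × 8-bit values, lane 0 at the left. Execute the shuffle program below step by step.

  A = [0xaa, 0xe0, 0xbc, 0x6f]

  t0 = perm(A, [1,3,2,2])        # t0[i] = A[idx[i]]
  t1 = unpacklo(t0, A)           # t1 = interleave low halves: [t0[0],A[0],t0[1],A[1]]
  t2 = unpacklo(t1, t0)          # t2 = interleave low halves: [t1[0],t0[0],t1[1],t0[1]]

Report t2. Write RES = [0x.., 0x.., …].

→ t0 |e0|6f|bc|bc|
→ t1 |e0|aa|6f|e0|
→ t2 |e0|e0|aa|6f|

RES = [ 0xe0  0xe0  0xaa  0x6f ]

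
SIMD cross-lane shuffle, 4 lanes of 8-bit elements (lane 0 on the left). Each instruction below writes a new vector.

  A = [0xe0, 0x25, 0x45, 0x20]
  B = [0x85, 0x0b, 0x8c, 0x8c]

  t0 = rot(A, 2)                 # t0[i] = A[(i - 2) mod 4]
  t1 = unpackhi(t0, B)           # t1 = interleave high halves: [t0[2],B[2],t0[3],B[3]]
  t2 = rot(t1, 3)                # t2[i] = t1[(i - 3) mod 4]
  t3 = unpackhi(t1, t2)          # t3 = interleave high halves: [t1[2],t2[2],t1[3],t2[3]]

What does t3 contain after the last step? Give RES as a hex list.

  t0: 45 20 e0 25
  t1: e0 8c 25 8c
  t2: 8c 25 8c e0
  t3: 25 8c 8c e0

RES = [0x25, 0x8c, 0x8c, 0xe0]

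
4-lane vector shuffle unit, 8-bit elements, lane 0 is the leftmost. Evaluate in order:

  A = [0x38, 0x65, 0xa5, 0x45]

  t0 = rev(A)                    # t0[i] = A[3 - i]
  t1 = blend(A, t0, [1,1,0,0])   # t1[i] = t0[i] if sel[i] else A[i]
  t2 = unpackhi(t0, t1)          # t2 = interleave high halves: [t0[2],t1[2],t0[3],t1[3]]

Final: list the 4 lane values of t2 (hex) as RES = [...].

  t0: 45 a5 65 38
  t1: 45 a5 a5 45
  t2: 65 a5 38 45

RES = [ 0x65  0xa5  0x38  0x45 ]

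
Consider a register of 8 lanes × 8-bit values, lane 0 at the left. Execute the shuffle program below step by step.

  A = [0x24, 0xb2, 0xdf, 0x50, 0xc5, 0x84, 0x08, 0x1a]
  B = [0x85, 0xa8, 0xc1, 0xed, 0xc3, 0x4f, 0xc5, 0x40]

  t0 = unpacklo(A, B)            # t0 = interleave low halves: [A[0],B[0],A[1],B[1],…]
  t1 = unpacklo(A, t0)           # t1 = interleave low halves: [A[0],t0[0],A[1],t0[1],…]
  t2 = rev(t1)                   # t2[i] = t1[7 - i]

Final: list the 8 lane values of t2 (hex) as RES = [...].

RES = [0xa8, 0x50, 0xb2, 0xdf, 0x85, 0xb2, 0x24, 0x24]

t0 = [0x24, 0x85, 0xb2, 0xa8, 0xdf, 0xc1, 0x50, 0xed]
t1 = [0x24, 0x24, 0xb2, 0x85, 0xdf, 0xb2, 0x50, 0xa8]
t2 = [0xa8, 0x50, 0xb2, 0xdf, 0x85, 0xb2, 0x24, 0x24]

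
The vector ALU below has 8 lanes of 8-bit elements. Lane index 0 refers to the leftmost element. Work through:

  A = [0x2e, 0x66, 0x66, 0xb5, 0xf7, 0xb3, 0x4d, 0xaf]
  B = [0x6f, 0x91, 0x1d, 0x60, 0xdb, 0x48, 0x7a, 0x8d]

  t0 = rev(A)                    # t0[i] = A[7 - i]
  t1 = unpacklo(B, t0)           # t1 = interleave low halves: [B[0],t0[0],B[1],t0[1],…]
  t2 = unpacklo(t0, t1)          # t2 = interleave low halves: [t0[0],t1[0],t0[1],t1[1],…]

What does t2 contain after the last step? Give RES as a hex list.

t0 = [0xaf, 0x4d, 0xb3, 0xf7, 0xb5, 0x66, 0x66, 0x2e]
t1 = [0x6f, 0xaf, 0x91, 0x4d, 0x1d, 0xb3, 0x60, 0xf7]
t2 = [0xaf, 0x6f, 0x4d, 0xaf, 0xb3, 0x91, 0xf7, 0x4d]

RES = [ 0xaf  0x6f  0x4d  0xaf  0xb3  0x91  0xf7  0x4d ]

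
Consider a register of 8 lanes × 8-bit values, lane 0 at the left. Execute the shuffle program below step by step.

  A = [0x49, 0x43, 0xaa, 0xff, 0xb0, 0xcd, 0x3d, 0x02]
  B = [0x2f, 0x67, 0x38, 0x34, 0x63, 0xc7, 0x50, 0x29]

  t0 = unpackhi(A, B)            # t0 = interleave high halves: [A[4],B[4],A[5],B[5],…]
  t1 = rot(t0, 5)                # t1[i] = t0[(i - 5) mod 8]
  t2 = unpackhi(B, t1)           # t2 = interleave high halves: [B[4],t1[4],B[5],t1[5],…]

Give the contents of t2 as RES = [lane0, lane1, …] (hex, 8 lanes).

RES = [0x63, 0x29, 0xc7, 0xb0, 0x50, 0x63, 0x29, 0xcd]

→ t0 |b0|63|cd|c7|3d|50|02|29|
→ t1 |c7|3d|50|02|29|b0|63|cd|
→ t2 |63|29|c7|b0|50|63|29|cd|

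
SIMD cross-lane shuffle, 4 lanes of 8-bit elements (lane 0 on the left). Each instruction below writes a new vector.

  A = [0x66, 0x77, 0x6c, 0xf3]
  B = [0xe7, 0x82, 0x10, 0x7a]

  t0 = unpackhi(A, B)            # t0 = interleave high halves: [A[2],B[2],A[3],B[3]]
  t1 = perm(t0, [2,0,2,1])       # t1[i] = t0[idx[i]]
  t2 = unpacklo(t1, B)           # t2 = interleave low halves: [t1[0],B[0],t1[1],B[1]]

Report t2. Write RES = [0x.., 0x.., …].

→ t0 |6c|10|f3|7a|
→ t1 |f3|6c|f3|10|
→ t2 |f3|e7|6c|82|

RES = [ 0xf3  0xe7  0x6c  0x82 ]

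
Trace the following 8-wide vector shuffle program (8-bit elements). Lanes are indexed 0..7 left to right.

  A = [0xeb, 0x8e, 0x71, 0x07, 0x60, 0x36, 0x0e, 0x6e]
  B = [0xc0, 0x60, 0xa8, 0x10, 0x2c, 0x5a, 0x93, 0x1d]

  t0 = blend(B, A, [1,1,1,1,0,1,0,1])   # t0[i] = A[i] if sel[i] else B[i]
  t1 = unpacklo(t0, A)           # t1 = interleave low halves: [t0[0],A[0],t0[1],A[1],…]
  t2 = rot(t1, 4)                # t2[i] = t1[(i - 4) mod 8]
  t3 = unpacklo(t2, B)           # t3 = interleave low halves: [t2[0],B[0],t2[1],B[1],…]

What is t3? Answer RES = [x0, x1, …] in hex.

RES = [0x71, 0xc0, 0x71, 0x60, 0x07, 0xa8, 0x07, 0x10]

  t0: eb 8e 71 07 2c 36 93 6e
  t1: eb eb 8e 8e 71 71 07 07
  t2: 71 71 07 07 eb eb 8e 8e
  t3: 71 c0 71 60 07 a8 07 10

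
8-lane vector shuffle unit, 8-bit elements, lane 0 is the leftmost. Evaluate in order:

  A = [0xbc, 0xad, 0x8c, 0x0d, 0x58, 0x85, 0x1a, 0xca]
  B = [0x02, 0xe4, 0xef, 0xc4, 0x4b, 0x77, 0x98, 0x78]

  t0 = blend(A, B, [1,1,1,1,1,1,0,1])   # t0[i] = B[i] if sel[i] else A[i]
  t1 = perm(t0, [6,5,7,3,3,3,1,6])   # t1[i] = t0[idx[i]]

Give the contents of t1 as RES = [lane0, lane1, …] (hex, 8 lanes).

t0 = [0x02, 0xe4, 0xef, 0xc4, 0x4b, 0x77, 0x1a, 0x78]
t1 = [0x1a, 0x77, 0x78, 0xc4, 0xc4, 0xc4, 0xe4, 0x1a]

RES = [ 0x1a  0x77  0x78  0xc4  0xc4  0xc4  0xe4  0x1a ]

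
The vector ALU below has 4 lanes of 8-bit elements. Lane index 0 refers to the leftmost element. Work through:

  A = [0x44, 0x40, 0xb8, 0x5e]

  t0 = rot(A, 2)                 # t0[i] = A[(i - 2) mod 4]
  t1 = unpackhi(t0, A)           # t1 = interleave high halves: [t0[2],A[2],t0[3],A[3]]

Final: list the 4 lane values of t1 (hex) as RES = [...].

RES = [ 0x44  0xb8  0x40  0x5e ]

t0 = [0xb8, 0x5e, 0x44, 0x40]
t1 = [0x44, 0xb8, 0x40, 0x5e]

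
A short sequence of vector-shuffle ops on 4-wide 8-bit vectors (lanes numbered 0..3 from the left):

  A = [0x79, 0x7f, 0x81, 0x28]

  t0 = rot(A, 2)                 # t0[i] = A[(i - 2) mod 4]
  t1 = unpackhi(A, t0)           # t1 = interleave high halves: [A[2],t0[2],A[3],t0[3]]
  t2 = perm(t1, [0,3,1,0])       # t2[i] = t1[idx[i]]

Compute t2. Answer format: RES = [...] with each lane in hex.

RES = [0x81, 0x7f, 0x79, 0x81]

t0 = [0x81, 0x28, 0x79, 0x7f]
t1 = [0x81, 0x79, 0x28, 0x7f]
t2 = [0x81, 0x7f, 0x79, 0x81]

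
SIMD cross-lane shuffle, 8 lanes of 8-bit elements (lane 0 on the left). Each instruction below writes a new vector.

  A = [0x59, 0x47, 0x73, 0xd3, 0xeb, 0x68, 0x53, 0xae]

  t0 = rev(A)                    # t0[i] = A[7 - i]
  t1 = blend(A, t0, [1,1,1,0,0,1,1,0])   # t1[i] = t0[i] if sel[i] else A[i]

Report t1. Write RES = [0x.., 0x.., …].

  t0: ae 53 68 eb d3 73 47 59
  t1: ae 53 68 d3 eb 73 47 ae

RES = [0xae, 0x53, 0x68, 0xd3, 0xeb, 0x73, 0x47, 0xae]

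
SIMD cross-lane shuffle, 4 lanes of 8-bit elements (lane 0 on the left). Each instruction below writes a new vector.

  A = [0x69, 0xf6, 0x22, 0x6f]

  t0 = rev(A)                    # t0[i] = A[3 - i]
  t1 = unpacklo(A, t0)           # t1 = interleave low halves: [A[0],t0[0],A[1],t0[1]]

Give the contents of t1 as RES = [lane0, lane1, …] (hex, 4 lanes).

RES = [0x69, 0x6f, 0xf6, 0x22]

t0 = [0x6f, 0x22, 0xf6, 0x69]
t1 = [0x69, 0x6f, 0xf6, 0x22]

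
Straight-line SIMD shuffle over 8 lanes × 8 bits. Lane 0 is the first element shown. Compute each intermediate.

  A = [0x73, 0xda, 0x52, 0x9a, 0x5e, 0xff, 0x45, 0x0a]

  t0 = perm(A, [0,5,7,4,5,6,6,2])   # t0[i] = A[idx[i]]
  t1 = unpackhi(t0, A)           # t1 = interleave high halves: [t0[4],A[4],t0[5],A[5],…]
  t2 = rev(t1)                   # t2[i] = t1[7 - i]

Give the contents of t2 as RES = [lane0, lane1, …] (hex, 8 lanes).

RES = [0x0a, 0x52, 0x45, 0x45, 0xff, 0x45, 0x5e, 0xff]

→ t0 |73|ff|0a|5e|ff|45|45|52|
→ t1 |ff|5e|45|ff|45|45|52|0a|
→ t2 |0a|52|45|45|ff|45|5e|ff|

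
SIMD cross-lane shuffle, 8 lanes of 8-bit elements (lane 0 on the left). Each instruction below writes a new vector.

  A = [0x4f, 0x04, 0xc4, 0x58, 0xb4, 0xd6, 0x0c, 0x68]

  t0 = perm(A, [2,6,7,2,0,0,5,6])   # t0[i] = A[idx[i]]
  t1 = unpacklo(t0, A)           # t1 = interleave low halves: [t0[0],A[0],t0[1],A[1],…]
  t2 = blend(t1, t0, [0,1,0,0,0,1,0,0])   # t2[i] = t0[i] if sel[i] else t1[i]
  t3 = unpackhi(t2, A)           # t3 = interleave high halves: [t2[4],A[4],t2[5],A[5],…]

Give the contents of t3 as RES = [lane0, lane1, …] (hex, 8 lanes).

RES = [0x68, 0xb4, 0x4f, 0xd6, 0xc4, 0x0c, 0x58, 0x68]

t0 = [0xc4, 0x0c, 0x68, 0xc4, 0x4f, 0x4f, 0xd6, 0x0c]
t1 = [0xc4, 0x4f, 0x0c, 0x04, 0x68, 0xc4, 0xc4, 0x58]
t2 = [0xc4, 0x0c, 0x0c, 0x04, 0x68, 0x4f, 0xc4, 0x58]
t3 = [0x68, 0xb4, 0x4f, 0xd6, 0xc4, 0x0c, 0x58, 0x68]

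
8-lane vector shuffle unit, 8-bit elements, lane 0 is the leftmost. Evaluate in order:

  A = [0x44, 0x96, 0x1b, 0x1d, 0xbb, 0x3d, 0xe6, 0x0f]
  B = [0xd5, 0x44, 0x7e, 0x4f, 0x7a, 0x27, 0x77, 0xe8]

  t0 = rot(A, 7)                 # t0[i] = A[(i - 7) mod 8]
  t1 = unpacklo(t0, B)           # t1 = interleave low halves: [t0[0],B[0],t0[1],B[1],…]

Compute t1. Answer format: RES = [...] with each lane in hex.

  t0: 96 1b 1d bb 3d e6 0f 44
  t1: 96 d5 1b 44 1d 7e bb 4f

RES = [ 0x96  0xd5  0x1b  0x44  0x1d  0x7e  0xbb  0x4f ]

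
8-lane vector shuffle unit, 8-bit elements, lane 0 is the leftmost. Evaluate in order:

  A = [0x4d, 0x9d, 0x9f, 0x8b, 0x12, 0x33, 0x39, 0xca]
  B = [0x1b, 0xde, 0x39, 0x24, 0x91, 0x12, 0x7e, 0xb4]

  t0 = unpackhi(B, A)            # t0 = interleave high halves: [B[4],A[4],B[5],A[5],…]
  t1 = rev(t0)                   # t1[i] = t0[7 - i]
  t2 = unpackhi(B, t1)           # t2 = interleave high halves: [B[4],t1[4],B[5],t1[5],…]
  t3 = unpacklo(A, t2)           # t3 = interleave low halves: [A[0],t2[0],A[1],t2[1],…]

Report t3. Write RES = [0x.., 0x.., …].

  t0: 91 12 12 33 7e 39 b4 ca
  t1: ca b4 39 7e 33 12 12 91
  t2: 91 33 12 12 7e 12 b4 91
  t3: 4d 91 9d 33 9f 12 8b 12

RES = [0x4d, 0x91, 0x9d, 0x33, 0x9f, 0x12, 0x8b, 0x12]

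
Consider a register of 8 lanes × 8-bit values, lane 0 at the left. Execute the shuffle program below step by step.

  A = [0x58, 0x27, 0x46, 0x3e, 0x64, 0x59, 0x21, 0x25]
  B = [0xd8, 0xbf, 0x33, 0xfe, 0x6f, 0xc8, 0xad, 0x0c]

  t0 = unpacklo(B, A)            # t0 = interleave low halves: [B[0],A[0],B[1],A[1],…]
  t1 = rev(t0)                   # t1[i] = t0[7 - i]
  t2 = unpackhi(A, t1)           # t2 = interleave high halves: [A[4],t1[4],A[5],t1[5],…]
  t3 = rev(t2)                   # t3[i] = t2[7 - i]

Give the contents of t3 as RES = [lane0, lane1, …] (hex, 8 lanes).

RES = [0xd8, 0x25, 0x58, 0x21, 0xbf, 0x59, 0x27, 0x64]

  t0: d8 58 bf 27 33 46 fe 3e
  t1: 3e fe 46 33 27 bf 58 d8
  t2: 64 27 59 bf 21 58 25 d8
  t3: d8 25 58 21 bf 59 27 64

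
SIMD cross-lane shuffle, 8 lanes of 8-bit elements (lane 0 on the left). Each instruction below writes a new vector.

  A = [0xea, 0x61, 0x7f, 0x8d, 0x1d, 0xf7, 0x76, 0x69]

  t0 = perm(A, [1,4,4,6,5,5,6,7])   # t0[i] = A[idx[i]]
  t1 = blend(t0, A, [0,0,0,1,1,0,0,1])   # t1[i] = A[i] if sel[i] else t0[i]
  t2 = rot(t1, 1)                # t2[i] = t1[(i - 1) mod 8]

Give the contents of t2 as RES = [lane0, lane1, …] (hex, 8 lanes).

RES = [ 0x69  0x61  0x1d  0x1d  0x8d  0x1d  0xf7  0x76 ]

t0 = [0x61, 0x1d, 0x1d, 0x76, 0xf7, 0xf7, 0x76, 0x69]
t1 = [0x61, 0x1d, 0x1d, 0x8d, 0x1d, 0xf7, 0x76, 0x69]
t2 = [0x69, 0x61, 0x1d, 0x1d, 0x8d, 0x1d, 0xf7, 0x76]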